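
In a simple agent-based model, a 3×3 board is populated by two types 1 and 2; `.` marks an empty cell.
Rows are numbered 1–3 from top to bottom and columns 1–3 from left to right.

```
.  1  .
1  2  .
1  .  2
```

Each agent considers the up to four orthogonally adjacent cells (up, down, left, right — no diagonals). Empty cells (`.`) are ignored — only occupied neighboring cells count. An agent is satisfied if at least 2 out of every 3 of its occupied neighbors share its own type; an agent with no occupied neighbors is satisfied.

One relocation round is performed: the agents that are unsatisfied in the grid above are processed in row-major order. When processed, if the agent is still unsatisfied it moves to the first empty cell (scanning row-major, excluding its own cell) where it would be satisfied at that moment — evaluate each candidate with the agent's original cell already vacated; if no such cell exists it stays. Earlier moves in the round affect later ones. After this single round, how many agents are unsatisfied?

Initially unsatisfied (in order): (1,2), (2,1), (2,2).
  (1,2) → (1,1).
  (2,1): now satisfied by earlier moves; stays.
  (2,2) → (1,3).
Resulting grid:
1 . 2
1 . .
1 . 2
All satisfied now.

0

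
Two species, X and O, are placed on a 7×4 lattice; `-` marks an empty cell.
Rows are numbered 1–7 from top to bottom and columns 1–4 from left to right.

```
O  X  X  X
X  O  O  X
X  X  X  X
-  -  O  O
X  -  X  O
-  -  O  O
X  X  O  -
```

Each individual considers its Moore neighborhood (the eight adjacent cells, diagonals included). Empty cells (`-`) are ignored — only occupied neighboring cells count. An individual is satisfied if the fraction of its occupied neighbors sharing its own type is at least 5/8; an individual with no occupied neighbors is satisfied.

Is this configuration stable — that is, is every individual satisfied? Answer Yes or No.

No

Row 1: (1,1)O 1/3 ✗ · (1,2)X 2/5 ✗ · (1,3)X 3/5 ✗ · (1,4)X 2/3 ✓
Row 2: (2,1)X 3/5 ✗ · (2,2)O 2/8 ✗ · (2,3)O 1/8 ✗ · (2,4)X 4/5 ✓
Row 3: (3,1)X 2/3 ✓ · (3,2)X 3/6 ✗ · (3,3)X 3/7 ✗ · (3,4)X 2/5 ✗
Row 4: (4,3)O 2/6 ✗ · (4,4)O 2/5 ✗
Row 5: (5,1)X 0/0 ✓ · (5,3)X 0/5 ✗ · (5,4)O 4/5 ✓
Row 6: (6,3)O 3/5 ✗ · (6,4)O 3/4 ✓
Row 7: (7,1)X 1/1 ✓ · (7,2)X 1/3 ✗ · (7,3)O 2/3 ✓
For instance (1,1) has only 1/3 same-type neighbors, below 5/8.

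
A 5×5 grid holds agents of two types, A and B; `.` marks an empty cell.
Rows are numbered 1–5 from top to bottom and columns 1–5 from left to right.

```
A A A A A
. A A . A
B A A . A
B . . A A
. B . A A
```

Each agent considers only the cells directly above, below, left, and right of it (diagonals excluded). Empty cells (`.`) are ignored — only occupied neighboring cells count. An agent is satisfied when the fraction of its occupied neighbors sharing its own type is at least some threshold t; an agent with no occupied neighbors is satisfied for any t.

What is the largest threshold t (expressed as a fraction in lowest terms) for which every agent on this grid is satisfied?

Row 1: (1,1)A 1/1 · (1,2)A 3/3 · (1,3)A 3/3 · (1,4)A 2/2 · (1,5)A 2/2
Row 2: (2,2)A 3/3 · (2,3)A 3/3 · (2,5)A 2/2
Row 3: (3,1)B 1/2 · (3,2)A 2/3 · (3,3)A 2/2 · (3,5)A 2/2
Row 4: (4,1)B 1/1 · (4,4)A 2/2 · (4,5)A 3/3
Row 5: (5,2)B — no occupied neighbors · (5,4)A 2/2 · (5,5)A 2/2
The smallest same-type fraction is 1/2 at (3,1), which reduces to 1/2. Any threshold above that leaves this agent unsatisfied.

1/2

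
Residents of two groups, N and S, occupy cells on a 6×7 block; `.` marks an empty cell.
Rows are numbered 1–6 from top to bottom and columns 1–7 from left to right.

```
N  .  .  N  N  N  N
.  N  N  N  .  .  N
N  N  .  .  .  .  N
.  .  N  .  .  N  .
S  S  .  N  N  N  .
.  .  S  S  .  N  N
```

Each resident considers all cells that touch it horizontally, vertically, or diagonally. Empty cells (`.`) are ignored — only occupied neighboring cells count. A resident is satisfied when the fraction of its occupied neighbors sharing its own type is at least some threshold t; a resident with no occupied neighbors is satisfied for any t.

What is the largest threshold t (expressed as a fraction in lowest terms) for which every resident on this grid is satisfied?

1/3

(1,1)N 1/1
(1,4)N 3/3
(1,5)N 3/3
(1,6)N 3/3
(1,7)N 2/2
(2,2)N 4/4
(2,3)N 4/4
(2,4)N 3/3
(2,7)N 3/3
(3,1)N 2/2
(3,2)N 4/4
(3,7)N 2/2
(4,3)N 2/3
(4,6)N 3/3
(5,1)S 1/1
(5,2)S 2/3
(5,4)N 2/4
(5,5)N 4/5
(5,6)N 4/4
(6,3)S 2/3
(6,4)S 1/3
(6,6)N 3/3
(6,7)N 2/2
The smallest same-type fraction is 1/3 at (6,4), which reduces to 1/3. Any threshold above that leaves this resident unsatisfied.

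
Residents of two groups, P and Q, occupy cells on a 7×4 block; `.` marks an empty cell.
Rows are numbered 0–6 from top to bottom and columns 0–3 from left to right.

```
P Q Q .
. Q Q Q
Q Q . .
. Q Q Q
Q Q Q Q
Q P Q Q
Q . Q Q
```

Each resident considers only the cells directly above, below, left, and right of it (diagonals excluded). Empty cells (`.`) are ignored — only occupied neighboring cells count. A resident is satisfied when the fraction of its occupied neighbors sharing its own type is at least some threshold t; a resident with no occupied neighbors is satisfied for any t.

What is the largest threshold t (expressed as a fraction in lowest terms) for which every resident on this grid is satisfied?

Row 0: (0,0)P 0/1 · (0,1)Q 2/3 · (0,2)Q 2/2
Row 1: (1,1)Q 3/3 · (1,2)Q 3/3 · (1,3)Q 1/1
Row 2: (2,0)Q 1/1 · (2,1)Q 3/3
Row 3: (3,1)Q 3/3 · (3,2)Q 3/3 · (3,3)Q 2/2
Row 4: (4,0)Q 2/2 · (4,1)Q 3/4 · (4,2)Q 4/4 · (4,3)Q 3/3
Row 5: (5,0)Q 2/3 · (5,1)P 0/3 · (5,2)Q 3/4 · (5,3)Q 3/3
Row 6: (6,0)Q 1/1 · (6,2)Q 2/2 · (6,3)Q 2/2
The smallest same-type fraction is 0/1 at (0,0), which reduces to 0/1. Any threshold above that leaves this resident unsatisfied.

0/1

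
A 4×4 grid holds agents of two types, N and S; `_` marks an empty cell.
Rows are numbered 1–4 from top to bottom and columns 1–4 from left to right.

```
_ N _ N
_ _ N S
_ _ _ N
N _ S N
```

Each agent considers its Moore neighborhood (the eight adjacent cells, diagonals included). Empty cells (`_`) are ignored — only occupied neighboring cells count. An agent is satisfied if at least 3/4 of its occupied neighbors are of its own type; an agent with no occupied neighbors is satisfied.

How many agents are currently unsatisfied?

Row 1: (1,2)N 1/1 ok · (1,4)N 1/2 unhappy
Row 2: (2,3)N 3/4 ok · (2,4)S 0/3 unhappy
Row 3: (3,4)N 2/4 unhappy
Row 4: (4,1)N 0/0 ok · (4,3)S 0/2 unhappy · (4,4)N 1/2 unhappy
Unsatisfied: (1,4), (2,4), (3,4), (4,3), (4,4) — 5 in total.

5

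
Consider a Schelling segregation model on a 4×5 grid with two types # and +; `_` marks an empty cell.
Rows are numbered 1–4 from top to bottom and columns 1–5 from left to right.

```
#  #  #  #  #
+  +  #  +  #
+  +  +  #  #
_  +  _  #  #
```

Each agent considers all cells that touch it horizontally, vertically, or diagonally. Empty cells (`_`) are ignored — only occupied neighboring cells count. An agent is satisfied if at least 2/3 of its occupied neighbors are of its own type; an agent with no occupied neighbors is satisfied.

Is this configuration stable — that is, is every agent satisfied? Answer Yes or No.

No

(1,1)# 1/3 not
(1,2)# 3/5 not
(1,3)# 3/5 not
(1,4)# 4/5 satisfied
(1,5)# 2/3 satisfied
(2,1)+ 3/5 not
(2,2)+ 4/8 not
(2,3)# 4/8 not
(2,4)+ 1/8 not
(2,5)# 4/5 satisfied
(3,1)+ 4/4 satisfied
(3,2)+ 5/6 satisfied
(3,3)+ 4/7 not
(3,4)# 5/7 satisfied
(3,5)# 4/5 satisfied
(4,2)+ 3/3 satisfied
(4,4)# 3/4 satisfied
(4,5)# 3/3 satisfied
For instance (1,1) has only 1/3 same-type neighbors, below 2/3.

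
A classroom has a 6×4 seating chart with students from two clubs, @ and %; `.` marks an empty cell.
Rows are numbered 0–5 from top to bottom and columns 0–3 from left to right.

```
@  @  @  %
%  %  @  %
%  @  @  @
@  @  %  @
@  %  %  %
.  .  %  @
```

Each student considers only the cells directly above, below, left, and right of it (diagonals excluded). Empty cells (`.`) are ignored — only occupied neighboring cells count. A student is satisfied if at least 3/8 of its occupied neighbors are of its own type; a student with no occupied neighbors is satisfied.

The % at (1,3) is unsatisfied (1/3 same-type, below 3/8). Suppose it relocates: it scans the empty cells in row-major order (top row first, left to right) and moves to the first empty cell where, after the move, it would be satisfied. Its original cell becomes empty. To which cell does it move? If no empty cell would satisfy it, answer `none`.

Vacating (1,3). Empty cells in order:
  (5,0): 0/1 same-type → still unsatisfied.
  (5,1): 2/2 same-type → satisfied — stop here.

(5,1)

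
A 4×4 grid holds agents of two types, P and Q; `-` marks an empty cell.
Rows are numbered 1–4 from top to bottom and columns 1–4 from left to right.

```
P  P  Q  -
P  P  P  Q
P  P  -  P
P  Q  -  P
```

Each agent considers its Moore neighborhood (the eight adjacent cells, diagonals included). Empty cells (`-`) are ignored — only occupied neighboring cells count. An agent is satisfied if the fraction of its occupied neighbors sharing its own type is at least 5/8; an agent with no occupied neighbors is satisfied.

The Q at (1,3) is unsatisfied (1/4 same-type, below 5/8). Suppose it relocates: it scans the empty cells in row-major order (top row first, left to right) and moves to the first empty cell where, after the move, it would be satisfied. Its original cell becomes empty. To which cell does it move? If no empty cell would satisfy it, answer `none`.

Vacating (1,3). Empty cells in order:
  (1,4): 1/2 same-type → still unsatisfied.
  (3,3): 2/7 same-type → still unsatisfied.
  (4,3): 1/4 same-type → still unsatisfied.

none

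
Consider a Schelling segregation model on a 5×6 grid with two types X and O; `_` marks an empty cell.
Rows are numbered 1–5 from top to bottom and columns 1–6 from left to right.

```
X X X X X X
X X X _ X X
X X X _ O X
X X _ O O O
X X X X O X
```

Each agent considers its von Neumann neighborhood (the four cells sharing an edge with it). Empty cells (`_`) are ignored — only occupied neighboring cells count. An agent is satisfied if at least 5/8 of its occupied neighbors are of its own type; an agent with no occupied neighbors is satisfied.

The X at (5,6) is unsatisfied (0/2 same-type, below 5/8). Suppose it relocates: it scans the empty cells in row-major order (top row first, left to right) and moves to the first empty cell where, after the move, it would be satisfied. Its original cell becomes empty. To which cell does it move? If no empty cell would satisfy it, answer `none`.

(2,4)

Vacating (5,6). Empty cells in order:
  (2,4): 3/3 same-type → satisfied — stop here.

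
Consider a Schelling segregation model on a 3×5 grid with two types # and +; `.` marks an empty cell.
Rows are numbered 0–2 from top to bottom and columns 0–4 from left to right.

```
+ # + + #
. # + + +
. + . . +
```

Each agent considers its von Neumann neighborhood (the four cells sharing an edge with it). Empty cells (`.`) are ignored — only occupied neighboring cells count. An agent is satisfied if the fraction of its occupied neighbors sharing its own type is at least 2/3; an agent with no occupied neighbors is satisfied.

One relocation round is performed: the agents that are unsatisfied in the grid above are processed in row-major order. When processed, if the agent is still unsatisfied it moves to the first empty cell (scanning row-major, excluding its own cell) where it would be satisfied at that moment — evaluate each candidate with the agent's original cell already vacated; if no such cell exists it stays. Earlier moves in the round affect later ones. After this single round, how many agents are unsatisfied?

1

Initially unsatisfied (in order): (0,0), (0,1), (0,4), (1,1), (2,1).
  (0,0) → (2,0).
  (0,1) → (0,0).
  (0,4) → (0,1).
  (1,1): no empty cell satisfies it; stays.
  (2,1) → (0,4).
Resulting grid:
# # + + +
. # + + +
+ . . . +
Unsatisfied now: (1,1).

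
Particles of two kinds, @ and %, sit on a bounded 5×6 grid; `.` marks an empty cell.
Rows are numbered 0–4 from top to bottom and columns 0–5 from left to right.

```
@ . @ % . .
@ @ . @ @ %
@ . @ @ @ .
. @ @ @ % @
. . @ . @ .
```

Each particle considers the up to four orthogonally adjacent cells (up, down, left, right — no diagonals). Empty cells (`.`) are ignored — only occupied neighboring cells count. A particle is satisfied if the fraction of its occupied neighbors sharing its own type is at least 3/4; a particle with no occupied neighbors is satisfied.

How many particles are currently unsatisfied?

10

(0,0)@ 1/1 satisfied
(0,2)@ 0/1 not
(0,3)% 0/2 not
(1,0)@ 3/3 satisfied
(1,1)@ 1/1 satisfied
(1,3)@ 2/3 not
(1,4)@ 2/3 not
(1,5)% 0/1 not
(2,0)@ 1/1 satisfied
(2,2)@ 2/2 satisfied
(2,3)@ 4/4 satisfied
(2,4)@ 2/3 not
(3,1)@ 1/1 satisfied
(3,2)@ 4/4 satisfied
(3,3)@ 2/3 not
(3,4)% 0/4 not
(3,5)@ 0/1 not
(4,2)@ 1/1 satisfied
(4,4)@ 0/1 not
Unsatisfied: (0,2), (0,3), (1,3), (1,4), (1,5), (2,4), (3,3), (3,4), (3,5), (4,4) — 10 in total.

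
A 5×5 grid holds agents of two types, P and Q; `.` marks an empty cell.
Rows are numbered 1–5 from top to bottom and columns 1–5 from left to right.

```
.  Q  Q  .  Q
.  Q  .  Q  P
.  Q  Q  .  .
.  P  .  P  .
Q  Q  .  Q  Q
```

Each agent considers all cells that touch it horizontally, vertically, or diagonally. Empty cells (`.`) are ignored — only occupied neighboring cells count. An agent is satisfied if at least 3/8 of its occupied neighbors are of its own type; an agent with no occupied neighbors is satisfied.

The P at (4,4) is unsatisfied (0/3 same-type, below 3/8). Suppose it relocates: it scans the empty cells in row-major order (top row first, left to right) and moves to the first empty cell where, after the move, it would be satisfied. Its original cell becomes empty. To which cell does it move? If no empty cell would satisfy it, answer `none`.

Vacating (4,4). Empty cells in order:
  (1,1): 0/2 same-type → still unsatisfied.
  (1,4): 1/4 same-type → still unsatisfied.
  (2,1): 0/3 same-type → still unsatisfied.
  (2,3): 0/6 same-type → still unsatisfied.
  (3,1): 1/3 same-type → still unsatisfied.
  (3,4): 1/3 same-type → still unsatisfied.
  (3,5): 1/2 same-type → satisfied — stop here.

(3,5)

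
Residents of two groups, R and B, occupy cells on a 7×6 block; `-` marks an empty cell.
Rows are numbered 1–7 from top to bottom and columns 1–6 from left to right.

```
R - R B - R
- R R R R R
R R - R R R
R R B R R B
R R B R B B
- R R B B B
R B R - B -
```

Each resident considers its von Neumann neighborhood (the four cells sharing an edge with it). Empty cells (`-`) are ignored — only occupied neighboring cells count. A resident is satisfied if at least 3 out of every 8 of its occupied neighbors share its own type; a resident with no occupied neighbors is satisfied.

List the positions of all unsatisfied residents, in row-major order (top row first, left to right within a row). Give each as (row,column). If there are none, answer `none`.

(1,1)R 0/0 ok
(1,3)R 1/2 ok
(1,4)B 0/2 unhappy
(1,6)R 1/1 ok
(2,2)R 2/2 ok
(2,3)R 3/3 ok
(2,4)R 3/4 ok
(2,5)R 3/3 ok
(2,6)R 3/3 ok
(3,1)R 2/2 ok
(3,2)R 3/3 ok
(3,4)R 3/3 ok
(3,5)R 4/4 ok
(3,6)R 2/3 ok
(4,1)R 3/3 ok
(4,2)R 3/4 ok
(4,3)B 1/3 unhappy
(4,4)R 3/4 ok
(4,5)R 2/4 ok
(4,6)B 1/3 unhappy
(5,1)R 2/2 ok
(5,2)R 3/4 ok
(5,3)B 1/4 unhappy
(5,4)R 1/4 unhappy
(5,5)B 2/4 ok
(5,6)B 3/3 ok
(6,2)R 2/3 ok
(6,3)R 2/4 ok
(6,4)B 1/3 unhappy
(6,5)B 4/4 ok
(6,6)B 2/2 ok
(7,1)R 0/1 unhappy
(7,2)B 0/3 unhappy
(7,3)R 1/2 ok
(7,5)B 1/1 ok

(1,4), (4,3), (4,6), (5,3), (5,4), (6,4), (7,1), (7,2)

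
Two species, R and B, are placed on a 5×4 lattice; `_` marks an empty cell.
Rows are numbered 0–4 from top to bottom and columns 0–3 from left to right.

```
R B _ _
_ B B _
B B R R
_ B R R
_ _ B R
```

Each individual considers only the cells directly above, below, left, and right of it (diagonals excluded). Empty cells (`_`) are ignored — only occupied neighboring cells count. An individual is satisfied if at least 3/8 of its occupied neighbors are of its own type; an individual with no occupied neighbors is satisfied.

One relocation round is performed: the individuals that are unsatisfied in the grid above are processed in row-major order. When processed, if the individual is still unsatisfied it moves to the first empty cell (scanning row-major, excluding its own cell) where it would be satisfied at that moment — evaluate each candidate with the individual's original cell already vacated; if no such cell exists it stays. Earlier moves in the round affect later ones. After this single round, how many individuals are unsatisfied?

Initially unsatisfied (in order): (0,0), (4,2).
  (0,0) → (0,3).
  (4,2) → (0,0).
Resulting grid:
B B _ R
_ B B _
B B R R
_ B R R
_ _ _ R
All satisfied now.

0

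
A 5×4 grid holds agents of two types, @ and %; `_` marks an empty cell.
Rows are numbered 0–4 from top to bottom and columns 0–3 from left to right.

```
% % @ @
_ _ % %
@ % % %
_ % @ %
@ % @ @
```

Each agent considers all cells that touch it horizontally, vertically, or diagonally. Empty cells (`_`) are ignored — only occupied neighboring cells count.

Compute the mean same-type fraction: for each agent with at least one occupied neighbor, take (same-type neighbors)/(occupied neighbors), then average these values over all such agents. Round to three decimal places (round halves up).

0.483

Row 0: (0,0)% 1/1 · (0,1)% 2/3 · (0,2)@ 1/4 · (0,3)@ 1/3
Row 1: (1,2)% 5/7 · (1,3)% 3/5
Row 2: (2,0)@ 0/2 · (2,1)% 3/5 · (2,2)% 6/7 · (2,3)% 4/5
Row 3: (3,1)% 3/7 · (3,2)@ 2/8 · (3,3)% 2/5
Row 4: (4,0)@ 0/2 · (4,1)% 1/4 · (4,2)@ 2/5 · (4,3)@ 2/3
Sum over 17 agents: 1/1 + 2/3 + 1/4 + 1/3 + 5/7 + 3/5 + 0/2 + 3/5 + 6/7 + 4/5 + 3/7 + 2/8 + 2/5 + 0/2 + 1/4 + 2/5 + 2/3 = 493/60; mean = 493/60 ÷ 17 = 29/60 = 0.483333… → 0.483.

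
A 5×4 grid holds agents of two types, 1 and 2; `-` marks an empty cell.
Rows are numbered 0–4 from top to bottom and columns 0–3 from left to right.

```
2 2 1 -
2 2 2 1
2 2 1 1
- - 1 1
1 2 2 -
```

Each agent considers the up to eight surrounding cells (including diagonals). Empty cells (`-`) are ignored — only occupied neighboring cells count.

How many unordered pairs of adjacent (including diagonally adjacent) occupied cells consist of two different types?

Scan each occupied cell's neighbors to the right and below (and the two forward diagonals) so each pair is counted once.
From row 0: 3 unlike of 10 pairs (running 3/10).
From row 1: 4 unlike of 13 pairs (running 7/23).
From row 2: 2 unlike of 8 pairs (running 9/31).
From row 3: 3 unlike of 4 pairs (running 12/35).
From row 4: 1 unlike of 2 pairs (running 13/37).
Total adjacent occupied pairs: 37; unlike-type pairs: 13.

13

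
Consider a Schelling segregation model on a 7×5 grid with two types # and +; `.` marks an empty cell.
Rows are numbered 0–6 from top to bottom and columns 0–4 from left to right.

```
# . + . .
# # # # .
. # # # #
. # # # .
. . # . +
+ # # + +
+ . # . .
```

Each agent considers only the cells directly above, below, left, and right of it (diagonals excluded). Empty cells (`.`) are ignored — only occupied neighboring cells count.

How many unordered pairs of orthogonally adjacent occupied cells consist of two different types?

Scan each occupied cell's neighbors to the right and below so each pair is counted once.
From row 0: 1 unlike of 2 pairs (running 1/2).
From row 1: 0 unlike of 6 pairs (running 1/8).
From row 2: 0 unlike of 6 pairs (running 1/14).
From row 3: 0 unlike of 3 pairs (running 1/17).
From row 4: 0 unlike of 2 pairs (running 1/19).
From row 5: 2 unlike of 6 pairs (running 3/25).
Total adjacent occupied pairs: 25; unlike-type pairs: 3.

3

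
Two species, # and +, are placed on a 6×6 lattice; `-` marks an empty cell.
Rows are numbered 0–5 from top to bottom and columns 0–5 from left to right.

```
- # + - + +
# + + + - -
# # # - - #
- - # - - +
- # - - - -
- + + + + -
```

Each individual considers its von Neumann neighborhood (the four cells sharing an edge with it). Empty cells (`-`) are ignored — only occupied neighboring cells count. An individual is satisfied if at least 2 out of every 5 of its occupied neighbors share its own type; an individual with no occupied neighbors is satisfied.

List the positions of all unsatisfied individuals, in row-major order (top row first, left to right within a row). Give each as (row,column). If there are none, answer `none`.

(0,1), (1,1), (2,5), (3,5), (4,1)

(0,1)# 0/2 unhappy
(0,2)+ 1/2 ok
(0,4)+ 1/1 ok
(0,5)+ 1/1 ok
(1,0)# 1/2 ok
(1,1)+ 1/4 unhappy
(1,2)+ 3/4 ok
(1,3)+ 1/1 ok
(2,0)# 2/2 ok
(2,1)# 2/3 ok
(2,2)# 2/3 ok
(2,5)# 0/1 unhappy
(3,2)# 1/1 ok
(3,5)+ 0/1 unhappy
(4,1)# 0/1 unhappy
(5,1)+ 1/2 ok
(5,2)+ 2/2 ok
(5,3)+ 2/2 ok
(5,4)+ 1/1 ok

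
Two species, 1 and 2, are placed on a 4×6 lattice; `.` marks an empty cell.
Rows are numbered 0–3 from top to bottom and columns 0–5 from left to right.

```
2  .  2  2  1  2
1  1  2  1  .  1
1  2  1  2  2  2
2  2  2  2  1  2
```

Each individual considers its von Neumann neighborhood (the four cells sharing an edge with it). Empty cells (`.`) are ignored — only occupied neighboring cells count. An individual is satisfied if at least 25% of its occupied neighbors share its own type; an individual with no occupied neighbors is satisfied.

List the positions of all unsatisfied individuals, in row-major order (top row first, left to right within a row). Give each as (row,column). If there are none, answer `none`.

(0,0), (0,4), (0,5), (1,3), (1,5), (2,2), (3,4)

Row 0: (0,0)2 0/1 ✗ · (0,2)2 2/2 ✓ · (0,3)2 1/3 ✓ · (0,4)1 0/2 ✗ · (0,5)2 0/2 ✗
Row 1: (1,0)1 2/3 ✓ · (1,1)1 1/3 ✓ · (1,2)2 1/4 ✓ · (1,3)1 0/3 ✗ · (1,5)1 0/2 ✗
Row 2: (2,0)1 1/3 ✓ · (2,1)2 1/4 ✓ · (2,2)1 0/4 ✗ · (2,3)2 2/4 ✓ · (2,4)2 2/3 ✓ · (2,5)2 2/3 ✓
Row 3: (3,0)2 1/2 ✓ · (3,1)2 3/3 ✓ · (3,2)2 2/3 ✓ · (3,3)2 2/3 ✓ · (3,4)1 0/3 ✗ · (3,5)2 1/2 ✓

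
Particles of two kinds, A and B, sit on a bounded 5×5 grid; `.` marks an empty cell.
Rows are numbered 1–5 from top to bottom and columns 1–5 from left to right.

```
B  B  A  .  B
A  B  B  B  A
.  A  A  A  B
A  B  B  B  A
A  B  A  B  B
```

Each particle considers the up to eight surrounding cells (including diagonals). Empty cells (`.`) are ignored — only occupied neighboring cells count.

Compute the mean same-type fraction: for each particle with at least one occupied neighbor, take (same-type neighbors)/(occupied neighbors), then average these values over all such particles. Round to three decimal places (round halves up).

0.391

Row 1: (1,1)B 2/3 · (1,2)B 3/5 · (1,3)A 0/4 · (1,5)B 1/2
Row 2: (2,1)A 1/4 · (2,2)B 3/7 · (2,3)B 3/7 · (2,4)B 3/7 · (2,5)A 1/4
Row 3: (3,2)A 3/7 · (3,3)A 2/8 · (3,4)A 3/8 · (3,5)B 2/5
Row 4: (4,1)A 2/4 · (4,2)B 2/7 · (4,3)B 4/8 · (4,4)B 4/8 · (4,5)A 1/5
Row 5: (5,1)A 1/3 · (5,2)B 2/5 · (5,3)A 0/5 · (5,4)B 3/5 · (5,5)B 2/3
Sum over 23 particles: 2/3 + 3/5 + 0/4 + 1/2 + 1/4 + 3/7 + 3/7 + 3/7 + 1/4 + 3/7 + 2/8 + 3/8 + 2/5 + 2/4 + 2/7 + 4/8 + 4/8 + 1/5 + 1/3 + 2/5 + 0/5 + 3/5 + 2/3 = 1079/120; mean = 1079/120 ÷ 23 = 1079/2760 = 0.390942… → 0.391.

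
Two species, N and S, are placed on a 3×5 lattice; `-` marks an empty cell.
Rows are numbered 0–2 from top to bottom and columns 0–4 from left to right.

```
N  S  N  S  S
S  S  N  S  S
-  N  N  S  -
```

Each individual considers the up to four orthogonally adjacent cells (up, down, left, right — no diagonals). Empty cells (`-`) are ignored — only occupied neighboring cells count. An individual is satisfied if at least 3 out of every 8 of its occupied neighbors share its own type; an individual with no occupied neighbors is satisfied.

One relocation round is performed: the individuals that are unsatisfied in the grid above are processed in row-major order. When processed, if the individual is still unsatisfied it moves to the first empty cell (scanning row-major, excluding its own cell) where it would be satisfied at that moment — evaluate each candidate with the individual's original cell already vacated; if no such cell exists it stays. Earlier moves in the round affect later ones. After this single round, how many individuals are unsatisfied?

1

Initially unsatisfied (in order): (0,0), (0,1), (0,2).
  (0,0) → (2,0).
  (0,1): now satisfied by earlier moves; stays.
  (0,2): no empty cell satisfies it; stays.
Resulting grid:
- S N S S
S S N S S
N N N S -
Unsatisfied now: (0,2).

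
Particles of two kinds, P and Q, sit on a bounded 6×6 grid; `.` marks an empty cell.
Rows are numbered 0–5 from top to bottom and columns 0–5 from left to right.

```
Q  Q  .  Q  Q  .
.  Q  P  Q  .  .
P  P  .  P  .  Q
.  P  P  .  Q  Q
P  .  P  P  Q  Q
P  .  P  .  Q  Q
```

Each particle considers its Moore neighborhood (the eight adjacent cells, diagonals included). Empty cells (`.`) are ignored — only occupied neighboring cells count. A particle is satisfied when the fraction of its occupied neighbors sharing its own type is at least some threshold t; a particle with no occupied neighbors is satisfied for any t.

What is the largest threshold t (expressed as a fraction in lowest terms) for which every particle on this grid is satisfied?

1/3

(0,0)Q 2/2
(0,1)Q 2/3
(0,3)Q 2/3
(0,4)Q 2/2
(1,1)Q 2/5
(1,2)P 2/6
(1,3)Q 2/4
(2,0)P 2/3
(2,1)P 4/5
(2,3)P 2/4
(2,5)Q 2/2
(3,1)P 5/5
(3,2)P 5/5
(3,4)Q 4/6
(3,5)Q 4/4
(4,0)P 2/2
(4,2)P 4/4
(4,3)P 3/6
(4,4)Q 5/6
(4,5)Q 5/5
(5,0)P 1/1
(5,2)P 2/2
(5,4)Q 3/4
(5,5)Q 3/3
The smallest same-type fraction is 2/6 at (1,2), which reduces to 1/3. Any threshold above that leaves this particle unsatisfied.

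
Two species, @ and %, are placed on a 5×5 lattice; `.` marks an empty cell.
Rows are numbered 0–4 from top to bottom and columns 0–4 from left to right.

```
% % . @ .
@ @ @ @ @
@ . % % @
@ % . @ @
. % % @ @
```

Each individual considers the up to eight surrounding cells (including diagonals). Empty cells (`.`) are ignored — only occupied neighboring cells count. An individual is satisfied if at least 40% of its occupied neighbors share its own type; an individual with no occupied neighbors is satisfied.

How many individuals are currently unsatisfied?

Row 0: (0,0)% 1/3 not · (0,1)% 1/4 not · (0,3)@ 3/3 satisfied
Row 1: (1,0)@ 2/4 satisfied · (1,1)@ 3/6 satisfied · (1,2)@ 3/6 satisfied · (1,3)@ 4/6 satisfied · (1,4)@ 3/4 satisfied
Row 2: (2,0)@ 3/4 satisfied · (2,2)% 2/6 not · (2,3)% 1/7 not · (2,4)@ 4/5 satisfied
Row 3: (3,0)@ 1/3 not · (3,1)% 3/5 satisfied · (3,3)@ 4/7 satisfied · (3,4)@ 4/5 satisfied
Row 4: (4,1)% 2/3 satisfied · (4,2)% 2/4 satisfied · (4,3)@ 3/4 satisfied · (4,4)@ 3/3 satisfied
Unsatisfied: (0,0), (0,1), (2,2), (2,3), (3,0) — 5 in total.

5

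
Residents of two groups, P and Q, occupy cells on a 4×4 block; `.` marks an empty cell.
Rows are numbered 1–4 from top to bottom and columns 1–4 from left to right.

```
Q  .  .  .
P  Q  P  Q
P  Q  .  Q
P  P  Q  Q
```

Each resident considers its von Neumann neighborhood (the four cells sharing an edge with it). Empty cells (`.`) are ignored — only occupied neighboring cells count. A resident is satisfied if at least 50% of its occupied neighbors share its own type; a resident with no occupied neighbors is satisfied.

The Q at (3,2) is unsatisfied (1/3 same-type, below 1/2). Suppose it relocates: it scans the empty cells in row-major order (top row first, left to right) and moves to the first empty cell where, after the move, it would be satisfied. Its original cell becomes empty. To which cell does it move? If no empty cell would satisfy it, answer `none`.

(1,2)

Vacating (3,2). Empty cells in order:
  (1,2): 2/2 same-type → satisfied — stop here.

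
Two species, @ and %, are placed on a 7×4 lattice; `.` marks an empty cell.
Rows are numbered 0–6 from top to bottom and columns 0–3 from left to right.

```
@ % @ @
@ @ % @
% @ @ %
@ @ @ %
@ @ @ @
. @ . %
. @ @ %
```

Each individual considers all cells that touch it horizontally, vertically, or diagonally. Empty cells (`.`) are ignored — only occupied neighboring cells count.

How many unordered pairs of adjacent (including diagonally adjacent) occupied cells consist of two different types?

26

Scan each occupied cell's neighbors to the right and below (and the two forward diagonals) so each pair is counted once.
From row 0: 6 unlike of 13 pairs (running 6/13).
From row 1: 7 unlike of 13 pairs (running 13/26).
From row 2: 6 unlike of 13 pairs (running 19/39).
From row 3: 3 unlike of 13 pairs (running 22/52).
From row 4: 2 unlike of 8 pairs (running 24/60).
From row 5: 1 unlike of 4 pairs (running 25/64).
From row 6: 1 unlike of 2 pairs (running 26/66).
Total adjacent occupied pairs: 66; unlike-type pairs: 26.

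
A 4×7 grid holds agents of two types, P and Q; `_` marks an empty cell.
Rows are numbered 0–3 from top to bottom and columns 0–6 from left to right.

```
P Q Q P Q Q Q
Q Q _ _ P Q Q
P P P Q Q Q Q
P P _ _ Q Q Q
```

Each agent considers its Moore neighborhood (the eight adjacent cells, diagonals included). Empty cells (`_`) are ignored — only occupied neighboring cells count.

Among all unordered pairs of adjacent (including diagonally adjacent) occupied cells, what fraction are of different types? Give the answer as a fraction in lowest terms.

17/57

Scan each occupied cell's neighbors to the right and below (and the two forward diagonals) so each pair is counted once.
From row 0: 7 unlike of 19 pairs (running 7/19).
From row 1: 9 unlike of 16 pairs (running 16/35).
From row 2: 1 unlike of 19 pairs (running 17/54).
From row 3: 0 unlike of 3 pairs (running 17/57).
Total adjacent occupied pairs: 57; unlike-type pairs: 17.
17/57 is already in lowest terms.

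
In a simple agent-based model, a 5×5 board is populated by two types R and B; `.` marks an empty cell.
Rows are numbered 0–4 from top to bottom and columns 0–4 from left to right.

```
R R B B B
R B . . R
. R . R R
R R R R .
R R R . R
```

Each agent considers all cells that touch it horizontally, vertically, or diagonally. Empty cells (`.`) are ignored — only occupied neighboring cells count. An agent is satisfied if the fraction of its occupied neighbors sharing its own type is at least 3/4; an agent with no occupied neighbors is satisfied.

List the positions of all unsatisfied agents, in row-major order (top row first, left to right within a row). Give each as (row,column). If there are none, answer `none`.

Row 0: (0,0)R 2/3 ✗ · (0,1)R 2/4 ✗ · (0,2)B 2/3 ✗ · (0,3)B 2/3 ✗ · (0,4)B 1/2 ✗
Row 1: (1,0)R 3/4 ✓ · (1,1)B 1/5 ✗ · (1,4)R 2/4 ✗
Row 2: (2,1)R 4/5 ✓ · (2,3)R 4/4 ✓ · (2,4)R 3/3 ✓
Row 3: (3,0)R 4/4 ✓ · (3,1)R 6/6 ✓ · (3,2)R 6/6 ✓ · (3,3)R 5/5 ✓
Row 4: (4,0)R 3/3 ✓ · (4,1)R 5/5 ✓ · (4,2)R 4/4 ✓ · (4,4)R 1/1 ✓

(0,0), (0,1), (0,2), (0,3), (0,4), (1,1), (1,4)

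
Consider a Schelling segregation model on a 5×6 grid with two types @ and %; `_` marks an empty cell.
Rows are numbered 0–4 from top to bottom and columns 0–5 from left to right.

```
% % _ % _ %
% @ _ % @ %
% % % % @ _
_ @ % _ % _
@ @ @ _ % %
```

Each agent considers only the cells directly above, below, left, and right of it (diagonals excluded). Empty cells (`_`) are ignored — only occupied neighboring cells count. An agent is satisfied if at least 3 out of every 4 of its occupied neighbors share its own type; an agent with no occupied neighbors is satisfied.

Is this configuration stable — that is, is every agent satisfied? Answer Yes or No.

No

(0,0)% 2/2 ✓
(0,1)% 1/2 ✗
(0,3)% 1/1 ✓
(0,5)% 1/1 ✓
(1,0)% 2/3 ✗
(1,1)@ 0/3 ✗
(1,3)% 2/3 ✗
(1,4)@ 1/3 ✗
(1,5)% 1/2 ✗
(2,0)% 2/2 ✓
(2,1)% 2/4 ✗
(2,2)% 3/3 ✓
(2,3)% 2/3 ✗
(2,4)@ 1/3 ✗
(3,1)@ 1/3 ✗
(3,2)% 1/3 ✗
(3,4)% 1/2 ✗
(4,0)@ 1/1 ✓
(4,1)@ 3/3 ✓
(4,2)@ 1/2 ✗
(4,4)% 2/2 ✓
(4,5)% 1/1 ✓
For instance (0,1) has only 1/2 same-type neighbors, below 3/4.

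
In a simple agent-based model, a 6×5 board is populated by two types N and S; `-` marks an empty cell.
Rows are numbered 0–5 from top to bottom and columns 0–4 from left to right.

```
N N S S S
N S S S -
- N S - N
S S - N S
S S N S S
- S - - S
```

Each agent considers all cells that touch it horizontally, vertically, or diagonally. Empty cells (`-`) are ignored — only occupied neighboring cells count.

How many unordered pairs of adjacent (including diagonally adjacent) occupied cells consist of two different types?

Scan each occupied cell's neighbors to the right and below (and the two forward diagonals) so each pair is counted once.
From row 0: 4 unlike of 15 pairs (running 4/15).
From row 1: 4 unlike of 10 pairs (running 8/25).
From row 2: 5 unlike of 7 pairs (running 13/32).
From row 3: 4 unlike of 12 pairs (running 17/44).
From row 4: 3 unlike of 9 pairs (running 20/53).
Total adjacent occupied pairs: 53; unlike-type pairs: 20.

20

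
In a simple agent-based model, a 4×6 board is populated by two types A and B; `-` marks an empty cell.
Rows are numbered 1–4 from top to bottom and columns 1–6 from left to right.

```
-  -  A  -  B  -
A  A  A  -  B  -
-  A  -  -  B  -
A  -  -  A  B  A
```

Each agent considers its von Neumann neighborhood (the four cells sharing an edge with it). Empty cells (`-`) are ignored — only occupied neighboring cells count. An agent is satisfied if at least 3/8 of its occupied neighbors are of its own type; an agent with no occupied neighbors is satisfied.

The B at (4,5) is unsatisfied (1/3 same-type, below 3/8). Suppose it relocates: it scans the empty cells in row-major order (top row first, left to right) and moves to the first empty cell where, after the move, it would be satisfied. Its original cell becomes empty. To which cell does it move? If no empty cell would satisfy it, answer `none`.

Vacating (4,5). Empty cells in order:
  (1,1): 0/1 same-type → still unsatisfied.
  (1,2): 0/2 same-type → still unsatisfied.
  (1,4): 1/2 same-type → satisfied — stop here.

(1,4)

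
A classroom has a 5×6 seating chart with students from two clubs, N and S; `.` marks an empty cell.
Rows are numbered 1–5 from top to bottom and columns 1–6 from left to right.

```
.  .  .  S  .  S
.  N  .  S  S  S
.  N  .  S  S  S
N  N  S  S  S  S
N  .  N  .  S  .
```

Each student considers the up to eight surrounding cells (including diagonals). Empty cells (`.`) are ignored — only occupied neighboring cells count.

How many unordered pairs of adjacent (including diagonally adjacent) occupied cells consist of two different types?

Scan each occupied cell's neighbors to the right and below (and the two forward diagonals) so each pair is counted once.
From row 1: 0 unlike of 4 pairs (running 0/4).
From row 2: 0 unlike of 10 pairs (running 0/14).
From row 3: 1 unlike of 13 pairs (running 1/27).
From row 4: 3 unlike of 13 pairs (running 4/40).
Total adjacent occupied pairs: 40; unlike-type pairs: 4.

4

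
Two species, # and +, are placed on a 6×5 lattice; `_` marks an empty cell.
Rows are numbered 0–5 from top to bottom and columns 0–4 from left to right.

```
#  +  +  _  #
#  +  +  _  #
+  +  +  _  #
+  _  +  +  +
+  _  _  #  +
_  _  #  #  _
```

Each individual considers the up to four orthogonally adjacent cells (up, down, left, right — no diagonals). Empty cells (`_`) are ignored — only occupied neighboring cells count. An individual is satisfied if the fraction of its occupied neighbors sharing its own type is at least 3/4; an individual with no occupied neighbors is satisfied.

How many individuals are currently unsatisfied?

9

(0,0)# 1/2 not
(0,1)+ 2/3 not
(0,2)+ 2/2 satisfied
(0,4)# 1/1 satisfied
(1,0)# 1/3 not
(1,1)+ 3/4 satisfied
(1,2)+ 3/3 satisfied
(1,4)# 2/2 satisfied
(2,0)+ 2/3 not
(2,1)+ 3/3 satisfied
(2,2)+ 3/3 satisfied
(2,4)# 1/2 not
(3,0)+ 2/2 satisfied
(3,2)+ 2/2 satisfied
(3,3)+ 2/3 not
(3,4)+ 2/3 not
(4,0)+ 1/1 satisfied
(4,3)# 1/3 not
(4,4)+ 1/2 not
(5,2)# 1/1 satisfied
(5,3)# 2/2 satisfied
Unsatisfied: (0,0), (0,1), (1,0), (2,0), (2,4), (3,3), (3,4), (4,3), (4,4) — 9 in total.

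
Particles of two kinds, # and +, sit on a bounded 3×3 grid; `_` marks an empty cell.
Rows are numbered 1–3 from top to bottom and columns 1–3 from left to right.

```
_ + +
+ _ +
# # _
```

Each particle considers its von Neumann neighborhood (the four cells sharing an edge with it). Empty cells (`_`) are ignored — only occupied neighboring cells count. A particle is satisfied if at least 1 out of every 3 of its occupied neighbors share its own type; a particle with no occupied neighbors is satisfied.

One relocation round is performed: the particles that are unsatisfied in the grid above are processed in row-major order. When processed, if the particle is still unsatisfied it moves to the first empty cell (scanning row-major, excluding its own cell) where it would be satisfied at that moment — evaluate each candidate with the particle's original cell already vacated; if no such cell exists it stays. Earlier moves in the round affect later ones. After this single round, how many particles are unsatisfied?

0

Initially unsatisfied (in order): (2,1).
  (2,1) → (1,1).
Resulting grid:
+ + +
_ _ +
# # _
All satisfied now.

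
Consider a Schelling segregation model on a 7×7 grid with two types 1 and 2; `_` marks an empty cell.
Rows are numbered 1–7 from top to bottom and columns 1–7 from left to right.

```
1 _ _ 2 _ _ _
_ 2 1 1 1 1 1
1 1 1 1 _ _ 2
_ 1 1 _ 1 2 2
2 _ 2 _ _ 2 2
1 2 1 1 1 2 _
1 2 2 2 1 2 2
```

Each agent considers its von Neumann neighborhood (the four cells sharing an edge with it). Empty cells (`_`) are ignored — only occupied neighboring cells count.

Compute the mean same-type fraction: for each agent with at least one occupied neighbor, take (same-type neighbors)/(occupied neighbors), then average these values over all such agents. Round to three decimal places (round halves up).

0.605

Row 1: (1,1)1 — no occupied neighbors · (1,4)2 0/1
Row 2: (2,2)2 0/2 · (2,3)1 2/3 · (2,4)1 3/4 · (2,5)1 2/2 · (2,6)1 2/2 · (2,7)1 1/2
Row 3: (3,1)1 1/1 · (3,2)1 3/4 · (3,3)1 4/4 · (3,4)1 2/2 · (3,7)2 1/2
Row 4: (4,2)1 2/2 · (4,3)1 2/3 · (4,5)1 0/1 · (4,6)2 2/3 · (4,7)2 3/3
Row 5: (5,1)2 0/1 · (5,3)2 0/2 · (5,6)2 3/3 · (5,7)2 2/2
Row 6: (6,1)1 1/3 · (6,2)2 1/3 · (6,3)1 1/4 · (6,4)1 2/3 · (6,5)1 2/3 · (6,6)2 2/3
Row 7: (7,1)1 1/2 · (7,2)2 2/3 · (7,3)2 2/3 · (7,4)2 1/3 · (7,5)1 1/3 · (7,6)2 2/3 · (7,7)2 1/1
Sum over 34 agents: 0/1 + 0/2 + 2/3 + 3/4 + 2/2 + 2/2 + 1/2 + 1/1 + 3/4 + 4/4 + 2/2 + 1/2 + 2/2 + 2/3 + 0/1 + 2/3 + 3/3 + 0/1 + 0/2 + 3/3 + 2/2 + 1/3 + 1/3 + 1/4 + 2/3 + 2/3 + 2/3 + 1/2 + 2/3 + 2/3 + 1/3 + 1/3 + 2/3 + 1/1 = 247/12; mean = 247/12 ÷ 34 = 247/408 = 0.605392… → 0.605.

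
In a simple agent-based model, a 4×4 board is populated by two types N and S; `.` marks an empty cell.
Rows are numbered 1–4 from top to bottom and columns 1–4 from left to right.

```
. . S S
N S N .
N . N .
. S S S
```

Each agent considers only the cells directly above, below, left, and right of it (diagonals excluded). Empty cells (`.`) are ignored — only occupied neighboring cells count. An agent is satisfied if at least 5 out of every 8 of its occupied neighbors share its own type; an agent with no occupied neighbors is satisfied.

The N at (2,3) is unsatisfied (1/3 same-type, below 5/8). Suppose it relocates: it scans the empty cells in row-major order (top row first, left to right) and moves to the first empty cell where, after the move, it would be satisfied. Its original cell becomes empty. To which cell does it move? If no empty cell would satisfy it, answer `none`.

(1,1)

Vacating (2,3). Empty cells in order:
  (1,1): 1/1 same-type → satisfied — stop here.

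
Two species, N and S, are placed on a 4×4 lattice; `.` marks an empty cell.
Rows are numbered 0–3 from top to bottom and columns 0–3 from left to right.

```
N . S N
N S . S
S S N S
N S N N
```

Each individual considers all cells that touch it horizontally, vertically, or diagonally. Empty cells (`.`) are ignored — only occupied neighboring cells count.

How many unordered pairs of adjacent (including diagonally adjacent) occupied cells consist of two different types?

Scan each occupied cell's neighbors to the right and below (and the two forward diagonals) so each pair is counted once.
From row 0: 3 unlike of 6 pairs (running 3/6).
From row 1: 5 unlike of 8 pairs (running 8/14).
From row 2: 8 unlike of 13 pairs (running 16/27).
From row 3: 2 unlike of 3 pairs (running 18/30).
Total adjacent occupied pairs: 30; unlike-type pairs: 18.

18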